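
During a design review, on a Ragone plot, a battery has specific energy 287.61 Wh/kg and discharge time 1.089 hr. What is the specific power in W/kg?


P_specific = E / t = 287.61 / 1.089 = 264.1 W/kg

264.1 W/kg


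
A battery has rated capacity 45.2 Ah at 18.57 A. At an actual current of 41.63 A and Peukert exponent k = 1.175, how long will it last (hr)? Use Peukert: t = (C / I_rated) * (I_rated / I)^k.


t_rated = C / I_rated = 45.2 / 18.57 = 2.434 hr
(I_rated/I)^k = (0.44607)^1.175 = 0.3873
t = t_rated * (I_rated/I)^k = 2.434 * 0.3873 = 0.9427 hr

0.9427 hr


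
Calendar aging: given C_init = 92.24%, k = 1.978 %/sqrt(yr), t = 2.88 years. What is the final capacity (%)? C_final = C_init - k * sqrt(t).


Step 1: sqrt(2.88 yr) = 1.6971
Step 2: drop = 1.978 * 1.6971 = 3.3569
Step 3: C_final = 92.24 - 3.3569 = 88.88%

88.88%


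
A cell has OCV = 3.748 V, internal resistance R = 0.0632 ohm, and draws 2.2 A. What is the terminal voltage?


IR drop = 2.2 * 0.0632 = 0.13904 V
V = 3.748 - 0.13904 = 3.609 V

3.609 V


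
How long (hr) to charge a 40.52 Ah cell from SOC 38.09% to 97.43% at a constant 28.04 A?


Step 1: dSOC = 97.43% - 38.09% = 59.34%
Step 2: delta_Ah = 40.52 * 59.34 / 100 = 24.045 Ah
Step 3: t = 24.045 / 28.04 = 0.8575 hr

0.8575 hr


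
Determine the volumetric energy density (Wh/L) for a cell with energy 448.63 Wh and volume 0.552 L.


Volumetric ED = 448.63 Wh / 0.552 L = 812.7 Wh/L

812.7 Wh/L


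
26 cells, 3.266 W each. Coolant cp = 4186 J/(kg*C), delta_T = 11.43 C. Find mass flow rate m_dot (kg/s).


Q_total = 26 * 3.266 = 84.916 W
m_dot = Q_total / (cp * dT) = 84.916 / (4186 * 11.43) = 0.001775 kg/s

0.001775 kg/s


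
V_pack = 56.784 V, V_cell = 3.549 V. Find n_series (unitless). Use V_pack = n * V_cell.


Rearranging: n = V_pack / V_cell = 56.784 / 3.549 = 16 cells

16


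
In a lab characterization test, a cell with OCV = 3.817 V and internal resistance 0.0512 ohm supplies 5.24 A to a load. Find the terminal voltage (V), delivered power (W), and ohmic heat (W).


Step 1: V_terminal = OCV - I*R = 3.817 - 5.24 * 0.0512 = 3.5487 V
Step 2: P_out = V_terminal * I = 3.5487 * 5.24 = 18.60 W
Step 3: Q = I^2 * R = 5.24^2 * 0.0512 = 1.406 W

V=3.5487 V, P=18.60 W, Q=1.406 W


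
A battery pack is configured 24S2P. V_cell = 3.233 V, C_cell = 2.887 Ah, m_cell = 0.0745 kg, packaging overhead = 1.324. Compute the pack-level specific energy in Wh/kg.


Step 1: V_pack = 24 * 3.233 = 77.592 V
Step 2: C_pack = 2 * 2.887 = 5.774 Ah
Step 3: E_pack = V_pack * C_pack = 77.592 * 5.774 = 448.02 Wh
Step 4: m_pack = 24 * 2 * 0.0745 * 1.324 = 4.7346 kg
Step 5: ED = E_pack / m_pack = 448.02 / 4.7346 = 94.63 Wh/kg

94.63 Wh/kg


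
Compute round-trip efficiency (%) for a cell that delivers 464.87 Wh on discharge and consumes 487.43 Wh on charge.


eta_e = E_dis / E_chg * 100 = 464.87 / 487.43 * 100 = 95.37%

95.37%


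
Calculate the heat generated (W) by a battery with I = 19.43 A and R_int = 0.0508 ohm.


I^2 = 377.52
Q = 377.52 * 0.0508 = 19.18 W

19.18 W


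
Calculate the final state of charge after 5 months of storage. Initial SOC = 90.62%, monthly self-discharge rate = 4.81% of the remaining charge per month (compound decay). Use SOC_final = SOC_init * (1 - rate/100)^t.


Monthly retention factor = 1 - 4.81/100 = 0.9519
Over 5 months: factor^5 = 0.78155
SOC_final = 90.62 * 0.78155 = 70.82%

70.82%


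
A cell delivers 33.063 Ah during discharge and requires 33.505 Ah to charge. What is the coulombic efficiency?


eta_c = Q_dis / Q_chg * 100 = 33.063 / 33.505 * 100 = 98.68%

98.68%


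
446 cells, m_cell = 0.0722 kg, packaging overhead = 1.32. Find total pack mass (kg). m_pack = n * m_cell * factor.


m_pack = n * m_cell * overhead = 446 * 0.0722 * 1.32 = 42.51 kg

42.51 kg


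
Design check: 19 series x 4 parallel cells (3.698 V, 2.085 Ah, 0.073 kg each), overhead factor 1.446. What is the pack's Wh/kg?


Step 1: V_pack = 19 * 3.698 = 70.262 V
Step 2: C_pack = 4 * 2.085 = 8.34 Ah
Step 3: E_pack = V_pack * C_pack = 70.262 * 8.34 = 585.99 Wh
Step 4: m_pack = 19 * 4 * 0.073 * 1.446 = 8.0224 kg
Step 5: ED = E_pack / m_pack = 585.99 / 8.0224 = 73.04 Wh/kg

73.04 Wh/kg


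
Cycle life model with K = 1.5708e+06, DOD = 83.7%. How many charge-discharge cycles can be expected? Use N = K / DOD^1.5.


Step 1: DOD^1.5 = 83.7^1.5 = 765.75
Step 2: N = 1.5708e+06 / 765.75 = 2051 cycles

2051 cycles


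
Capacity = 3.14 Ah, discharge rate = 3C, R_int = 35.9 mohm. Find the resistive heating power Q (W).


Convert: R = 35.9 mohm = 0.0359 ohm
Step 1: I = C_rate * capacity = 3 * 3.14 = 9.42 A
Step 2: Q = I^2 * R = 9.42^2 * 0.0359 = 88.736 * 0.0359 = 3.186 W

3.186 W


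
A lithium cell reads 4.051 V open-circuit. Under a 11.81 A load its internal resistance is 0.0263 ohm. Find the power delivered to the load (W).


Step 1: V_terminal = OCV - I*R = 4.051 - 11.81 * 0.0263 = 3.7404 V
Step 2: P_out = V_terminal * I = 3.7404 * 11.81 = 44.17 W

44.17 W


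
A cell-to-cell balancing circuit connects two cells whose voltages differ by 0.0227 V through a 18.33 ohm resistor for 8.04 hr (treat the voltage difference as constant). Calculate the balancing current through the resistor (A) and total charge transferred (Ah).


First, Ohm's law: I_bal = 0.0227 V / 18.33 ohm = 0.0012384 A
Then Q = I * t = 0.0012384 A * 8.04 hr = 0.009957 Ah

I=0.0012384 A, Q=0.009957 Ah


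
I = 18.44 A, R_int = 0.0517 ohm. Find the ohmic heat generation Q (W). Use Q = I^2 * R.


Q = I^2 * R = 18.44^2 * 0.0517 = 17.58 W

17.58 W


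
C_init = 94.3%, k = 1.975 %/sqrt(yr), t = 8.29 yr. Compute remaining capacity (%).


Step 1: sqrt(8.29 yr) = 2.8792
Step 2: drop = 1.975 * 2.8792 = 5.6864
Step 3: C_final = 94.3 - 5.6864 = 88.61%

88.61%


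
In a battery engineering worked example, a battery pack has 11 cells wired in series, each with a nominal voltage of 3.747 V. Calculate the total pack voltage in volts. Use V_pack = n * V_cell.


With 11 cells in series at 3.747 V each, V_pack = 41.217 V

41.217 V


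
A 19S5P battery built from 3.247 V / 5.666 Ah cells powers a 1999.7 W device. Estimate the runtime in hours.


Step 1: E_pack = Ns * V_cell * Np * C_cell = 19 * 3.247 * 5 * 5.666 = 1747.8 Wh
Step 2: t = E_pack / P = 1747.8 / 1999.7 = 0.8740 hr

0.8740 hr


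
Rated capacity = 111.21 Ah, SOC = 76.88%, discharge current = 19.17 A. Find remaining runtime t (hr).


Step 1: remaining = SOC/100 * C_total = 76.88/100 * 111.21 = 85.498 Ah
Step 2: t = remaining / I = 85.498 / 19.17 = 4.460 hr

4.460 hr


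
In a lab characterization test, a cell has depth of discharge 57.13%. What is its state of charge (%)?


SOC = 100 - DOD = 100 - 57.13 = 42.87%

42.87%


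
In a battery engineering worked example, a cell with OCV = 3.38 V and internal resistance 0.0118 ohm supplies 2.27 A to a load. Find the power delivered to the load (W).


Step 1: V_terminal = OCV - I*R = 3.38 - 2.27 * 0.0118 = 3.3532 V
Step 2: P_out = V_terminal * I = 3.3532 * 2.27 = 7.612 W

7.612 W


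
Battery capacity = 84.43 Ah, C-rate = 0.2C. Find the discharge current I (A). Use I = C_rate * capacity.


I = C_rate * capacity = 0.2 * 84.43 = 16.886 A

16.886 A


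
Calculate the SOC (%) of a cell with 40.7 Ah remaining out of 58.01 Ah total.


SOC = (remaining / total) * 100 = (40.7 / 58.01) * 100 = 70.16%

70.16%


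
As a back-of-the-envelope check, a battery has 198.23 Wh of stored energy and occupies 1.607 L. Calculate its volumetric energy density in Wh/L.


Volumetric ED = 198.23 Wh / 1.607 L = 123.4 Wh/L

123.4 Wh/L


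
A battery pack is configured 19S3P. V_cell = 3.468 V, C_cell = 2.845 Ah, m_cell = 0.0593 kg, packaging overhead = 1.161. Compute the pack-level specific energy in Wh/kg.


Step 1: V_pack = 19 * 3.468 = 65.892 V
Step 2: C_pack = 3 * 2.845 = 8.535 Ah
Step 3: E_pack = V_pack * C_pack = 65.892 * 8.535 = 562.39 Wh
Step 4: m_pack = 19 * 3 * 0.0593 * 1.161 = 3.9243 kg
Step 5: ED = E_pack / m_pack = 562.39 / 3.9243 = 143.3 Wh/kg

143.3 Wh/kg


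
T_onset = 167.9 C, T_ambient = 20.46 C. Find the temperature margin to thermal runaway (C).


Safety margin = 167.9 C - 20.46 C = 147.44 C

147.44 C


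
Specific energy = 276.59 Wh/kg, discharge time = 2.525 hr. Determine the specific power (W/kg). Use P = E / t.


Specific power = 276.59 Wh/kg / 2.525 hr = 109.5 W/kg

109.5 W/kg


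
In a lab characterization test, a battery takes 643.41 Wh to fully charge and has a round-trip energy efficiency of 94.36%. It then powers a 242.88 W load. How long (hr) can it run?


Step 1: E_discharge = eta/100 * E_charge = 94.36/100 * 643.41 = 607.12 Wh
Step 2: t = E_discharge / P = 607.12 / 242.88 = 2.500 hr

2.500 hr


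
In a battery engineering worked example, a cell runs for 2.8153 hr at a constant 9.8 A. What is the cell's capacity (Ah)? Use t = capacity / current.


C = I * t = 9.8 * 2.8153 = 27.59 Ah

27.59 Ah


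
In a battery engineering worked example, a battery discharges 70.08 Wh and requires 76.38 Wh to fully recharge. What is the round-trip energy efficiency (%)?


Round-trip efficiency = 70.08/76.38 * 100% = 91.75%

91.75%


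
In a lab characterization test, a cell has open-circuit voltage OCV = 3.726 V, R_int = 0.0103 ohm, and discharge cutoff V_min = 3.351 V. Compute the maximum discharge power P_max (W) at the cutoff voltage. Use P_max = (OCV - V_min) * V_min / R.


P_max = (OCV - V_min) * V_min / R = (3.726 - 3.351) * 3.351 / 0.0103 = 0.375 * 3.351 / 0.0103 = 122.0 W

122.0 W


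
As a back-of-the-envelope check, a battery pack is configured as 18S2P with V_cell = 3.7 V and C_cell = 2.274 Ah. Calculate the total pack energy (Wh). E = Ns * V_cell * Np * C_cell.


V_pack = 18 * 3.7 = 66.6 V
C_pack = 2 * 2.274 = 4.548 Ah
E = V_pack * C_pack = 66.6 * 4.548 = 302.9 Wh

302.9 Wh


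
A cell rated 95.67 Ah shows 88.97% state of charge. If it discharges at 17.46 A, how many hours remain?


Step 1: remaining = SOC/100 * C_total = 88.97/100 * 95.67 = 85.118 Ah
Step 2: t = remaining / I = 85.118 / 17.46 = 4.875 hr

4.875 hr


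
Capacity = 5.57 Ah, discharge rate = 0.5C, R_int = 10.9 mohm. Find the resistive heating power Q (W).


Convert: R = 10.9 mohm = 0.0109 ohm
Step 1: I = C_rate * capacity = 0.5 * 5.57 = 2.785 A
Step 2: Q = I^2 * R = 2.785^2 * 0.0109 = 7.7562 * 0.0109 = 0.08454 W

0.08454 W


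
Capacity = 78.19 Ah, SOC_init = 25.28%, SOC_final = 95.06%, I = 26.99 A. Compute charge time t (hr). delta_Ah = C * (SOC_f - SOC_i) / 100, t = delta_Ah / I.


delta_Ah = 78.19 * (95.06 - 25.28) / 100 = 54.561 Ah
t = delta_Ah / I = 54.561 / 26.99 = 2.022 hr

2.022 hr


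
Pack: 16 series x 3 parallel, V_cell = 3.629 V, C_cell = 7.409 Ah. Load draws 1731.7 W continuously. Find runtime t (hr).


Step 1: E_pack = Ns * V_cell * Np * C_cell = 16 * 3.629 * 3 * 7.409 = 1290.6 Wh
Step 2: t = E_pack / P = 1290.6 / 1731.7 = 0.7453 hr

0.7453 hr


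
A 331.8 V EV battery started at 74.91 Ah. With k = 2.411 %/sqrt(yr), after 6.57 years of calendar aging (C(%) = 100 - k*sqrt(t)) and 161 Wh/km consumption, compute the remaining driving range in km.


Step 1: capacity retention = 100 - 2.411 * sqrt(6.57) = 100 - 2.411 * 2.5632 = 93.82%
Step 2: C_now = 74.91 * 93.82/100 = 70.281 Ah
Step 3: E_pack = V * C_now = 331.8 * 70.281 = 23319 Wh
Step 4: range = E_pack / consumption = 23319 / 161 = 144.8 km

144.8 km


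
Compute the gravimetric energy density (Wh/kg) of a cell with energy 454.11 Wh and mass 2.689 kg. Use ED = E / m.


ED = E / m = 454.11 / 2.689 = 168.9 Wh/kg

168.9 Wh/kg


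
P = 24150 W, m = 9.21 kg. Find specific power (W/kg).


SP = P / m = 24150 / 9.21 = 2622 W/kg

2622 W/kg


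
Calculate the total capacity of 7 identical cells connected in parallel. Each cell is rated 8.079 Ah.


C_total = 7 * 8.079 = 56.553 Ah

56.553 Ah


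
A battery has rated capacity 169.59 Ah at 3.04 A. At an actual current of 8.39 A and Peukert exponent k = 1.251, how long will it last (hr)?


Step 1: t_rated = C / I_rated = 169.59 / 3.04 = 55.786 hr
Step 2: ratio = 3.04 / 8.39 = 0.36234
Step 3: ratio^k = 0.36234^1.251 = 0.28084
Step 4: t = t_rated * ratio^k = 55.786 * 0.28084 = 15.67 hr

15.67 hr


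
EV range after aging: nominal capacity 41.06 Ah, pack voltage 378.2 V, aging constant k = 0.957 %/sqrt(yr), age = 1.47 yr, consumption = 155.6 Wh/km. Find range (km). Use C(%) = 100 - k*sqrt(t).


Step 1: capacity retention = 100 - 0.957 * sqrt(1.47) = 100 - 0.957 * 1.2124 = 98.84%
Step 2: C_now = 41.06 * 98.84/100 = 40.584 Ah
Step 3: E_pack = V * C_now = 378.2 * 40.584 = 15349 Wh
Step 4: range = E_pack / consumption = 15349 / 155.6 = 98.64 km

98.64 km


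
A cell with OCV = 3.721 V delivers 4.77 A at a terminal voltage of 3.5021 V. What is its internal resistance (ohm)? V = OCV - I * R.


R = (OCV - V) / I = (3.721 - 3.5021) / 4.77 = 0.04589 ohm

0.04589 ohm


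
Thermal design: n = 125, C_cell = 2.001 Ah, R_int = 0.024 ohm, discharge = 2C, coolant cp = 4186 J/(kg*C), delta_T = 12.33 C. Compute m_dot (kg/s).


Step 1: I = 2 * 2.001 = 4.002 A
Step 2: Q_cell = I^2 * R = 4.002^2 * 0.024 = 0.38438 W
Step 3: Q_total = 125 * 0.38438 = 48.048 W
Step 4: m_dot = Q_total / (cp * dT) = 48.048 / (4186 * 12.33) = 9.309e-04 kg/s

9.309e-04 kg/s


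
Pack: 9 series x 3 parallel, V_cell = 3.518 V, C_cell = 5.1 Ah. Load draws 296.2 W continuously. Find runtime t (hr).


Step 1: E_pack = Ns * V_cell * Np * C_cell = 9 * 3.518 * 3 * 5.1 = 484.43 Wh
Step 2: t = E_pack / P = 484.43 / 296.2 = 1.635 hr

1.635 hr


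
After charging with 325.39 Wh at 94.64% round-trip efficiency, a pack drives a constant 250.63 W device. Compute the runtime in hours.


Step 1: E_discharge = eta/100 * E_charge = 94.64/100 * 325.39 = 307.95 Wh
Step 2: t = E_discharge / P = 307.95 / 250.63 = 1.229 hr

1.229 hr


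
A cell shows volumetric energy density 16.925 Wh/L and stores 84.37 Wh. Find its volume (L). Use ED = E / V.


V = E / ED = 84.37 / 16.925 = 4.985 L

4.985 L


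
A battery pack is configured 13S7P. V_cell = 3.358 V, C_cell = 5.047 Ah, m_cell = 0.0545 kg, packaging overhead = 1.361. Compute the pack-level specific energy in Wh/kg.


Step 1: V_pack = 13 * 3.358 = 43.654 V
Step 2: C_pack = 7 * 5.047 = 35.329 Ah
Step 3: E_pack = V_pack * C_pack = 43.654 * 35.329 = 1542.3 Wh
Step 4: m_pack = 13 * 7 * 0.0545 * 1.361 = 6.7499 kg
Step 5: ED = E_pack / m_pack = 1542.3 / 6.7499 = 228.5 Wh/kg

228.5 Wh/kg


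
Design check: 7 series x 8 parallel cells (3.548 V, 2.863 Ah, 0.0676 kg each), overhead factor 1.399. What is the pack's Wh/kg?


Step 1: V_pack = 7 * 3.548 = 24.836 V
Step 2: C_pack = 8 * 2.863 = 22.904 Ah
Step 3: E_pack = V_pack * C_pack = 24.836 * 22.904 = 568.84 Wh
Step 4: m_pack = 7 * 8 * 0.0676 * 1.399 = 5.2961 kg
Step 5: ED = E_pack / m_pack = 568.84 / 5.2961 = 107.4 Wh/kg

107.4 Wh/kg


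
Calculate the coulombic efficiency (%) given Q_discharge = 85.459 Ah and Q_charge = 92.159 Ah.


eta_c = Q_dis / Q_chg * 100 = 85.459 / 92.159 * 100 = 92.73%

92.73%


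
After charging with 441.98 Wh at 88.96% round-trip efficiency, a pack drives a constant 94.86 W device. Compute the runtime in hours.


Step 1: E_discharge = eta/100 * E_charge = 88.96/100 * 441.98 = 393.19 Wh
Step 2: t = E_discharge / P = 393.19 / 94.86 = 4.145 hr

4.145 hr


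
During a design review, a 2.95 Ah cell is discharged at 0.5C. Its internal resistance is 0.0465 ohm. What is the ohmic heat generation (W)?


Step 1: I = C_rate * capacity = 0.5 * 2.95 = 1.475 A
Step 2: Q = I^2 * R = 1.475^2 * 0.0465 = 2.1756 * 0.0465 = 0.1012 W

0.1012 W


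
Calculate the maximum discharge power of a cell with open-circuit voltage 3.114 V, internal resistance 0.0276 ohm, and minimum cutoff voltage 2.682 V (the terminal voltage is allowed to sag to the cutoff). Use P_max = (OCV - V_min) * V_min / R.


dV = OCV - V_min = 0.432 V (so I_max = dV / R)
P_max = dV * V_min / R = 0.432 * 2.682 / 0.0276 = 41.98 W

41.98 W


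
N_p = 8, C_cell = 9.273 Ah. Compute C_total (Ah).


C_total = 8 * 9.273 = 74.184 Ah

74.184 Ah


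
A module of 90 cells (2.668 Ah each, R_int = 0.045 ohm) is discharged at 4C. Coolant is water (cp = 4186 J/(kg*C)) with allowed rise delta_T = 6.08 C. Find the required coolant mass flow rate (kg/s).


Step 1: I = 4 * 2.668 = 10.672 A
Step 2: Q_cell = I^2 * R = 10.672^2 * 0.045 = 5.1251 W
Step 3: Q_total = 90 * 5.1251 = 461.26 W
Step 4: m_dot = Q_total / (cp * dT) = 461.26 / (4186 * 6.08) = 0.01812 kg/s

0.01812 kg/s


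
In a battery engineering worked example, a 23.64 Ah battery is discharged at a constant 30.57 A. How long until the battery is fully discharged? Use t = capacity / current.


t = capacity / current = 23.64 / 30.57 = 0.7733 hr

0.7733 hr


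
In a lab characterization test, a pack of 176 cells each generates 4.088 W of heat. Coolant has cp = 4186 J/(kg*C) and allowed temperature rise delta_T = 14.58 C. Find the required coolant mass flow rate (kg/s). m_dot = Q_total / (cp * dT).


Step 1: Total heat Q = 176 * 4.088 W = 719.49 W
Step 2: denom = cp * dT = 4186 * 14.58 = 61032
Step 3: m_dot = 719.49 / 61032 = 0.01179 kg/s

0.01179 kg/s


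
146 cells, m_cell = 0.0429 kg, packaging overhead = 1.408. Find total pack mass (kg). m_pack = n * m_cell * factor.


m_pack = n * m_cell * overhead = 146 * 0.0429 * 1.408 = 8.819 kg

8.819 kg


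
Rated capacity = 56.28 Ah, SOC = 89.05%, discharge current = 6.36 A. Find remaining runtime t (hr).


Step 1: remaining = SOC/100 * C_total = 89.05/100 * 56.28 = 50.117 Ah
Step 2: t = remaining / I = 50.117 / 6.36 = 7.880 hr

7.880 hr


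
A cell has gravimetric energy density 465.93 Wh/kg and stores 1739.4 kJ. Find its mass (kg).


Convert: E = 1739.4 kJ = 483.17 Wh
m = E / ED = 483.17 / 465.93 = 1.037 kg

1.037 kg


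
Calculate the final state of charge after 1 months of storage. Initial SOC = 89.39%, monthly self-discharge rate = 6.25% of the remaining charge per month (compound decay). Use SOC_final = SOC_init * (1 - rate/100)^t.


decay = (1 - 6.25/100)^1 = 0.9375
SOC_final = 89.39 * 0.9375 = 83.80%

83.80%


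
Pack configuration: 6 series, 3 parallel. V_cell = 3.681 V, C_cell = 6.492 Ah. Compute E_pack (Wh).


E = Ns * Vcell * Np * Ccell = 6 * 3.681 * 3 * 6.492 = 430.1 Wh

430.1 Wh


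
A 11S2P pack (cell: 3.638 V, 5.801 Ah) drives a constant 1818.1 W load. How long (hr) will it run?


Step 1: E_pack = Ns * V_cell * Np * C_cell = 11 * 3.638 * 2 * 5.801 = 464.29 Wh
Step 2: t = E_pack / P = 464.29 / 1818.1 = 0.2554 hr

0.2554 hr


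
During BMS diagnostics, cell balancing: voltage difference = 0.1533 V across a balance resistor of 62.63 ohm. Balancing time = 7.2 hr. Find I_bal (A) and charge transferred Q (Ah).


I_bal = dV / R = 0.1533 / 62.63 = 0.0024477 A
Q = I_bal * t = 0.0024477 * 7.2 = 0.01762 Ah

I=0.0024477 A, Q=0.01762 Ah


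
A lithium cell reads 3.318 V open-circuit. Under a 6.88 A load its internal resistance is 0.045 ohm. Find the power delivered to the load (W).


Step 1: V_terminal = OCV - I*R = 3.318 - 6.88 * 0.045 = 3.0084 V
Step 2: P_out = V_terminal * I = 3.0084 * 6.88 = 20.70 W

20.70 W


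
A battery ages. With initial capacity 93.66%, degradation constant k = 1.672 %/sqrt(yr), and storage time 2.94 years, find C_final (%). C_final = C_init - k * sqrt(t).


Step 1: sqrt(2.94 yr) = 1.7146
Step 2: drop = 1.672 * 1.7146 = 2.8668
Step 3: C_final = 93.66 - 2.8668 = 90.79%

90.79%


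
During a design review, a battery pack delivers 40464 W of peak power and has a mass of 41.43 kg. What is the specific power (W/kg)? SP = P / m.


SP = P / m = 40464 / 41.43 = 976.7 W/kg

976.7 W/kg


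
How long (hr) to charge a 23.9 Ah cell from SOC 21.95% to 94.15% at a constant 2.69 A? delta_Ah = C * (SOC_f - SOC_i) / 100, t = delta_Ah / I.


delta_Ah = 23.9 * (94.15 - 21.95) / 100 = 17.256 Ah
t = delta_Ah / I = 17.256 / 2.69 = 6.415 hr

6.415 hr


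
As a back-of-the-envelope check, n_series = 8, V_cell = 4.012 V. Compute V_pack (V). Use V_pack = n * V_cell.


V_pack = n * V_cell = 8 * 4.012 = 32.096 V

32.096 V


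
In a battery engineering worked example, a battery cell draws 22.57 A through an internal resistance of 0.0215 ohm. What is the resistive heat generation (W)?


I^2 = 509.4
Q = 509.4 * 0.0215 = 10.95 W

10.95 W


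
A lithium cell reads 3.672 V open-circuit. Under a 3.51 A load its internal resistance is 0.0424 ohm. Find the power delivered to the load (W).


Step 1: V_terminal = OCV - I*R = 3.672 - 3.51 * 0.0424 = 3.5232 V
Step 2: P_out = V_terminal * I = 3.5232 * 3.51 = 12.37 W

12.37 W


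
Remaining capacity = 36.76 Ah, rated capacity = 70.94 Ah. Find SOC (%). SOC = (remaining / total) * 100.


SOC = (remaining / total) * 100 = (36.76 / 70.94) * 100 = 51.82%

51.82%


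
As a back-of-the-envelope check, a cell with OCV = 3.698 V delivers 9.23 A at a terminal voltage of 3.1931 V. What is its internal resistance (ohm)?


R = (OCV - V) / I = (3.698 - 3.1931) / 9.23 = 0.05470 ohm

0.05470 ohm


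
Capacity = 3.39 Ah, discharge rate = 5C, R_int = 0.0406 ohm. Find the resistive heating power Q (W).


Step 1: I = C_rate * capacity = 5 * 3.39 = 16.95 A
Step 2: Q = I^2 * R = 16.95^2 * 0.0406 = 287.3 * 0.0406 = 11.66 W

11.66 W


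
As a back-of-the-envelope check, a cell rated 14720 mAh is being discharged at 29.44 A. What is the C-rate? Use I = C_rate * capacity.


Convert: capacity = 14720 mAh = 14.72 Ah
C_rate = I / capacity = 29.44 / 14.72 = 2C

2C


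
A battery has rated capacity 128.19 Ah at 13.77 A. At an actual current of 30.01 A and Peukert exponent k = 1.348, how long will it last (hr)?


t_rated = C / I_rated = 128.19 / 13.77 = 9.3094 hr
(I_rated/I)^k = (0.45885)^1.348 = 0.34989
t = t_rated * (I_rated/I)^k = 9.3094 * 0.34989 = 3.257 hr

3.257 hr


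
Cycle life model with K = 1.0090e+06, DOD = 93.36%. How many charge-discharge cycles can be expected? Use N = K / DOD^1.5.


DOD^1.5 = 902.07
N = K / DOD^1.5 = 1.0090e+06 / 902.07 = 1119

1119 cycles


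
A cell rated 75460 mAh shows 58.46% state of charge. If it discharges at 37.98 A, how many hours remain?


Convert: C_total = 75460 mAh = 75.46 Ah
Step 1: remaining = SOC/100 * C_total = 58.46/100 * 75.46 = 44.114 Ah
Step 2: t = remaining / I = 44.114 / 37.98 = 1.162 hr

1.162 hr


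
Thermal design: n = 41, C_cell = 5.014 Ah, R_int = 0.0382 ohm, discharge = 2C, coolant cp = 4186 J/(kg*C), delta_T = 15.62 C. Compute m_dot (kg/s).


Step 1: I = 2 * 5.014 = 10.028 A
Step 2: Q_cell = I^2 * R = 10.028^2 * 0.0382 = 3.8414 W
Step 3: Q_total = 41 * 3.8414 = 157.5 W
Step 4: m_dot = Q_total / (cp * dT) = 157.5 / (4186 * 15.62) = 0.002409 kg/s

0.002409 kg/s


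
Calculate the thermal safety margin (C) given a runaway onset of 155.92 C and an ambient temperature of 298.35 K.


Convert: T_ambient = 298.35 K = 25.2 C
margin = 155.92 - 25.2 = 130.72 C

130.72 C


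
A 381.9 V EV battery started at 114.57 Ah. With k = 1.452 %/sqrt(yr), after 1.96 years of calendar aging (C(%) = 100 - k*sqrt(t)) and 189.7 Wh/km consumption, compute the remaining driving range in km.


Step 1: capacity retention = 100 - 1.452 * sqrt(1.96) = 100 - 1.452 * 1.4 = 97.967%
Step 2: C_now = 114.57 * 97.967/100 = 112.24 Ah
Step 3: E_pack = V * C_now = 381.9 * 112.24 = 42864 Wh
Step 4: range = E_pack / consumption = 42864 / 189.7 = 226.0 km

226.0 km


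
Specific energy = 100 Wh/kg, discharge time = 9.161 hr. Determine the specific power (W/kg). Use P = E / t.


Specific power = 100 Wh/kg / 9.161 hr = 10.92 W/kg

10.92 W/kg


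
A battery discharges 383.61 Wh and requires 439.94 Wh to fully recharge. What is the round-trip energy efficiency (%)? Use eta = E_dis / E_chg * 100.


eta_e = E_dis / E_chg * 100 = 383.61 / 439.94 * 100 = 87.20%

87.20%


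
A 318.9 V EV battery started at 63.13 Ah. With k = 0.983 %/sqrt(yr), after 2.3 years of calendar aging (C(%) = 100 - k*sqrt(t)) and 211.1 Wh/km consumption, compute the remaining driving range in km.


Step 1: capacity retention = 100 - 0.983 * sqrt(2.3) = 100 - 0.983 * 1.5166 = 98.509%
Step 2: C_now = 63.13 * 98.509/100 = 62.189 Ah
Step 3: E_pack = V * C_now = 318.9 * 62.189 = 19832 Wh
Step 4: range = E_pack / consumption = 19832 / 211.1 = 93.95 km

93.95 km


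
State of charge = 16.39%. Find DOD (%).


DOD = 100 - SOC = 100 - 16.39 = 83.61%

83.61%


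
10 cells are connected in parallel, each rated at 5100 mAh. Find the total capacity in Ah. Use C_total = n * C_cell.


Convert: C_cell = 5100 mAh = 5.1 Ah
C_total = 10 * 5.1 = 51 Ah

51 Ah


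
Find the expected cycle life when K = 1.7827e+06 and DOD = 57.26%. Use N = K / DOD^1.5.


Step 1: DOD^1.5 = 57.26^1.5 = 433.29
Step 2: N = 1.7827e+06 / 433.29 = 4114 cycles

4114 cycles


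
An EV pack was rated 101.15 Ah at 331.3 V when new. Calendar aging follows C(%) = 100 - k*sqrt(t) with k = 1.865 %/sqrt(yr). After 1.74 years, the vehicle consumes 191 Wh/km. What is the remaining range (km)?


Step 1: capacity retention = 100 - 1.865 * sqrt(1.74) = 100 - 1.865 * 1.3191 = 97.54%
Step 2: C_now = 101.15 * 97.54/100 = 98.662 Ah
Step 3: E_pack = V * C_now = 331.3 * 98.662 = 32687 Wh
Step 4: range = E_pack / consumption = 32687 / 191 = 171.1 km

171.1 km


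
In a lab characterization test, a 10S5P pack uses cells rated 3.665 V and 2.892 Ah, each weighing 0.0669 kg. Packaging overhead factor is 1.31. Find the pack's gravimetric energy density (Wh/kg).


Step 1: V_pack = 10 * 3.665 = 36.65 V
Step 2: C_pack = 5 * 2.892 = 14.46 Ah
Step 3: E_pack = V_pack * C_pack = 36.65 * 14.46 = 529.96 Wh
Step 4: m_pack = 10 * 5 * 0.0669 * 1.31 = 4.382 kg
Step 5: ED = E_pack / m_pack = 529.96 / 4.382 = 120.9 Wh/kg

120.9 Wh/kg


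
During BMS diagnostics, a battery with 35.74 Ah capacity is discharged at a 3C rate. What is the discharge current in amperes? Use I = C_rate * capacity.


At 3C: I = 3 * 35.74 Ah = 107.22 A

107.22 A


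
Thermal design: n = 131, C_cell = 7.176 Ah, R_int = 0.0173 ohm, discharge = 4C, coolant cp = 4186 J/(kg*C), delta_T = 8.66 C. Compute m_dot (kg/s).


Step 1: I = 4 * 7.176 = 28.704 A
Step 2: Q_cell = I^2 * R = 28.704^2 * 0.0173 = 14.254 W
Step 3: Q_total = 131 * 14.254 = 1867.3 W
Step 4: m_dot = Q_total / (cp * dT) = 1867.3 / (4186 * 8.66) = 0.05151 kg/s

0.05151 kg/s


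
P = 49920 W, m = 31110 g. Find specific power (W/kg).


Convert: m = 31110 g = 31.11 kg
SP = P / m = 49920 / 31.11 = 1605 W/kg

1605 W/kg


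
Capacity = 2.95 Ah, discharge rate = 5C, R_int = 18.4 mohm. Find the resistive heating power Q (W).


Convert: R = 18.4 mohm = 0.0184 ohm
Step 1: I = C_rate * capacity = 5 * 2.95 = 14.75 A
Step 2: Q = I^2 * R = 14.75^2 * 0.0184 = 217.56 * 0.0184 = 4.003 W

4.003 W


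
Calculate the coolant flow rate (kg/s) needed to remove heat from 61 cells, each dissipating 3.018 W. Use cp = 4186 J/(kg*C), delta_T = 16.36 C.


Step 1: Total heat Q = 61 * 3.018 W = 184.1 W
Step 2: denom = cp * dT = 4186 * 16.36 = 68483
Step 3: m_dot = 184.1 / 68483 = 0.002688 kg/s

0.002688 kg/s


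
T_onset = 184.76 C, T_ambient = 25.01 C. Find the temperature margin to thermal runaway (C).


Safety margin = 184.76 C - 25.01 C = 159.75 C

159.75 C


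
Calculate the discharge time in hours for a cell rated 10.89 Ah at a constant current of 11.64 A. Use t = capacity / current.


Runtime = 10.89 Ah / 11.64 A = 0.9356 hr

0.9356 hr


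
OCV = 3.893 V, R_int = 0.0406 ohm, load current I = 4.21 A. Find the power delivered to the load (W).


Step 1: V_terminal = OCV - I*R = 3.893 - 4.21 * 0.0406 = 3.7221 V
Step 2: P_out = V_terminal * I = 3.7221 * 4.21 = 15.67 W

15.67 W


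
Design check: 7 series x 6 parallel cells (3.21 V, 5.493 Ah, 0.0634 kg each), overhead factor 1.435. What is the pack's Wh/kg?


Step 1: V_pack = 7 * 3.21 = 22.47 V
Step 2: C_pack = 6 * 5.493 = 32.958 Ah
Step 3: E_pack = V_pack * C_pack = 22.47 * 32.958 = 740.57 Wh
Step 4: m_pack = 7 * 6 * 0.0634 * 1.435 = 3.8211 kg
Step 5: ED = E_pack / m_pack = 740.57 / 3.8211 = 193.8 Wh/kg

193.8 Wh/kg


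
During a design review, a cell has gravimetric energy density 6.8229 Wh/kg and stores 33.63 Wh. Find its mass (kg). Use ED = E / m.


m = E / ED = 33.63 / 6.8229 = 4.929 kg

4.929 kg


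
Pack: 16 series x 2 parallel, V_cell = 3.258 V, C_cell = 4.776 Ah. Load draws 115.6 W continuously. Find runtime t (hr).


Step 1: E_pack = Ns * V_cell * Np * C_cell = 16 * 3.258 * 2 * 4.776 = 497.93 Wh
Step 2: t = E_pack / P = 497.93 / 115.6 = 4.307 hr

4.307 hr


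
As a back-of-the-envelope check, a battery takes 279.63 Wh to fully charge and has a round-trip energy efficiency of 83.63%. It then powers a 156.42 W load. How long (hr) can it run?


Step 1: E_discharge = eta/100 * E_charge = 83.63/100 * 279.63 = 233.85 Wh
Step 2: t = E_discharge / P = 233.85 / 156.42 = 1.495 hr

1.495 hr


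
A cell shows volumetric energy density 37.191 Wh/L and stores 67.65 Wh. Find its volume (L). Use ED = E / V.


V = E / ED = 67.65 / 37.191 = 1.819 L

1.819 L


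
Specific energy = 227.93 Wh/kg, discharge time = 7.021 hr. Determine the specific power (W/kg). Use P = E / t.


Specific power = 227.93 Wh/kg / 7.021 hr = 32.46 W/kg

32.46 W/kg


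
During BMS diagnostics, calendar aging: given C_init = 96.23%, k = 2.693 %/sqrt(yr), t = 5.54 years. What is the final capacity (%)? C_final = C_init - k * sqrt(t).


Step 1: sqrt(5.54 yr) = 2.3537
Step 2: drop = 2.693 * 2.3537 = 6.3385
Step 3: C_final = 96.23 - 6.3385 = 89.89%

89.89%


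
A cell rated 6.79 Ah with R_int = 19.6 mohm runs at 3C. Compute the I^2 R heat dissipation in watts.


Convert: R = 19.6 mohm = 0.0196 ohm
Step 1: I = C_rate * capacity = 3 * 6.79 = 20.37 A
Step 2: Q = I^2 * R = 20.37^2 * 0.0196 = 414.94 * 0.0196 = 8.133 W

8.133 W


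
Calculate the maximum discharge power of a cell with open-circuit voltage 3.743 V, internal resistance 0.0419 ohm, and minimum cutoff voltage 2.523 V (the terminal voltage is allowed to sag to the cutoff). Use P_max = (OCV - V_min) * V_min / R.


P_max = (OCV - V_min) * V_min / R = (3.743 - 2.523) * 2.523 / 0.0419 = 1.22 * 2.523 / 0.0419 = 73.46 W

73.46 W


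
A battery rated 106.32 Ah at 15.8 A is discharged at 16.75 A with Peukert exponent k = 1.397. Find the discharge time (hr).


t_rated = C / I_rated = 106.32 / 15.8 = 6.7291 hr
(I_rated/I)^k = (0.94328)^1.397 = 0.92166
t = t_rated * (I_rated/I)^k = 6.7291 * 0.92166 = 6.202 hr

6.202 hr


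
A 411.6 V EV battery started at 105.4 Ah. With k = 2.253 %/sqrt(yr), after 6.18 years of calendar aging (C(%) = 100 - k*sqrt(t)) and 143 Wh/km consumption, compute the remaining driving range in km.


Step 1: capacity retention = 100 - 2.253 * sqrt(6.18) = 100 - 2.253 * 2.486 = 94.399%
Step 2: C_now = 105.4 * 94.399/100 = 99.497 Ah
Step 3: E_pack = V * C_now = 411.6 * 99.497 = 40953 Wh
Step 4: range = E_pack / consumption = 40953 / 143 = 286.4 km

286.4 km


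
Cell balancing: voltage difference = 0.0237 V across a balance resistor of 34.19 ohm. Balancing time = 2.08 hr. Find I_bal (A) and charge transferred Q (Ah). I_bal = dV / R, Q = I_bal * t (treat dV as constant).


I_bal = dV / R = 0.0237 / 34.19 = 6.9319e-04 A
Q = I_bal * t = 6.9319e-04 * 2.08 = 0.001442 Ah

I=6.9319e-04 A, Q=0.001442 Ah


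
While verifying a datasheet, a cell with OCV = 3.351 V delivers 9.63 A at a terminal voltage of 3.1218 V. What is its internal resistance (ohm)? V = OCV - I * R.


R = (OCV - V) / I = (3.351 - 3.1218) / 9.63 = 0.02380 ohm

0.02380 ohm


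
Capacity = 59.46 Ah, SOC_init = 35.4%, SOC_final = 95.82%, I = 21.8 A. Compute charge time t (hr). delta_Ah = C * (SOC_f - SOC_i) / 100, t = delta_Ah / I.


delta_Ah = 59.46 * (95.82 - 35.4) / 100 = 35.926 Ah
t = delta_Ah / I = 35.926 / 21.8 = 1.648 hr

1.648 hr


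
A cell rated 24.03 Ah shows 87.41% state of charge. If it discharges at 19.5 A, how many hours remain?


Step 1: remaining = SOC/100 * C_total = 87.41/100 * 24.03 = 21.005 Ah
Step 2: t = remaining / I = 21.005 / 19.5 = 1.077 hr

1.077 hr


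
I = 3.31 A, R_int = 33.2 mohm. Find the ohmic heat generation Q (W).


Convert: R = 33.2 mohm = 0.0332 ohm
I^2 = 10.956
Q = 10.956 * 0.0332 = 0.3637 W

0.3637 W


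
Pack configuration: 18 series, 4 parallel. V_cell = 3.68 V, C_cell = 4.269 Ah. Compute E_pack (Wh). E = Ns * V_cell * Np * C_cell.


V_pack = 18 * 3.68 = 66.24 V
C_pack = 4 * 4.269 = 17.076 Ah
E = V_pack * C_pack = 66.24 * 17.076 = 1131 Wh

1131 Wh


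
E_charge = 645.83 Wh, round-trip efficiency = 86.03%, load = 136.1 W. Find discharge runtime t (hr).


Step 1: E_discharge = eta/100 * E_charge = 86.03/100 * 645.83 = 555.61 Wh
Step 2: t = E_discharge / P = 555.61 / 136.1 = 4.082 hr

4.082 hr


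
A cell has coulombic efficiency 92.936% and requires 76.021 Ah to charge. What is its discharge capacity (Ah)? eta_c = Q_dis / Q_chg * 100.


Q_dis = eta/100 * Q_chg = 92.936/100 * 76.021 = 70.65 Ah

70.65 Ah


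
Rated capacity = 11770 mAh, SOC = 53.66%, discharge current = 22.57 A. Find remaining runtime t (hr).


Convert: C_total = 11770 mAh = 11.77 Ah
Step 1: remaining = SOC/100 * C_total = 53.66/100 * 11.77 = 6.3158 Ah
Step 2: t = remaining / I = 6.3158 / 22.57 = 0.2798 hr

0.2798 hr


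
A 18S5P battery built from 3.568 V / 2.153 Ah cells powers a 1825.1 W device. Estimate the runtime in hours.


Step 1: E_pack = Ns * V_cell * Np * C_cell = 18 * 3.568 * 5 * 2.153 = 691.37 Wh
Step 2: t = E_pack / P = 691.37 / 1825.1 = 0.3788 hr

0.3788 hr


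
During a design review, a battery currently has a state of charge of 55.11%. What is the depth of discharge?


DOD = 100 - SOC = 100 - 55.11 = 44.89%

44.89%


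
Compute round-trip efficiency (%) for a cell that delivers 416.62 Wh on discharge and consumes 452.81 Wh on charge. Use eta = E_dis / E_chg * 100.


Round-trip efficiency = 416.62/452.81 * 100% = 92.01%

92.01%


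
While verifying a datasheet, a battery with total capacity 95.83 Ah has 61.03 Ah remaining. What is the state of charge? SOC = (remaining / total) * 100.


SOC% = 61.03 / 95.83 * 100 = 63.69%

63.69%


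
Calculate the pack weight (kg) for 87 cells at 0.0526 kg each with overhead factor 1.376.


m_pack = n * m_cell * overhead = 87 * 0.0526 * 1.376 = 6.297 kg

6.297 kg


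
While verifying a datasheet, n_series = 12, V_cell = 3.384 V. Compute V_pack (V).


With 12 cells in series at 3.384 V each, V_pack = 40.608 V

40.608 V


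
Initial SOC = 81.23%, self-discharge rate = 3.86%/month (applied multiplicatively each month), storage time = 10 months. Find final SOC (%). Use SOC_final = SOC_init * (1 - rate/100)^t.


decay = (1 - 3.86/100)^10 = 0.67459
SOC_final = 81.23 * 0.67459 = 54.80%

54.80%


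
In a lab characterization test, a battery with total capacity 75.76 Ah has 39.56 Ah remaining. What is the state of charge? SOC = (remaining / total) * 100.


SOC = (remaining / total) * 100 = (39.56 / 75.76) * 100 = 52.22%

52.22%


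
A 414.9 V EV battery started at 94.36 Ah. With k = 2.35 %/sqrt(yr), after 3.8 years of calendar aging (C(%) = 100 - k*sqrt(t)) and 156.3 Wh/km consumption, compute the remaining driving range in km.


Step 1: capacity retention = 100 - 2.35 * sqrt(3.8) = 100 - 2.35 * 1.9494 = 95.419%
Step 2: C_now = 94.36 * 95.419/100 = 90.037 Ah
Step 3: E_pack = V * C_now = 414.9 * 90.037 = 37356 Wh
Step 4: range = E_pack / consumption = 37356 / 156.3 = 239.0 km

239.0 km


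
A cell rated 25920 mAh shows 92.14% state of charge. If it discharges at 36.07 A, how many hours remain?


Convert: C_total = 25920 mAh = 25.92 Ah
Step 1: remaining = SOC/100 * C_total = 92.14/100 * 25.92 = 23.883 Ah
Step 2: t = remaining / I = 23.883 / 36.07 = 0.6621 hr

0.6621 hr


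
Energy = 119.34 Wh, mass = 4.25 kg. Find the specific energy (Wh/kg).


Specific energy = 119.34 Wh / 4.25 kg = 28.08 Wh/kg

28.08 Wh/kg


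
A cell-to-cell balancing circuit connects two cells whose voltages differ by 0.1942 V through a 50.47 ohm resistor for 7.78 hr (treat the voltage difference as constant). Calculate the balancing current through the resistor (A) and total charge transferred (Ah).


First, Ohm's law: I_bal = 0.1942 V / 50.47 ohm = 0.0038478 A
Then Q = I * t = 0.0038478 A * 7.78 hr = 0.02994 Ah

I=0.0038478 A, Q=0.02994 Ah


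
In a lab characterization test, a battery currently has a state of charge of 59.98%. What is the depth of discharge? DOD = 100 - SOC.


Complement of SOC: DOD = 100% - 59.98% = 40.02%

40.02%


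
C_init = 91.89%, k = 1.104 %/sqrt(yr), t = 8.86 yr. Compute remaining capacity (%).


sqrt(t) = sqrt(8.86) = 2.9766
C_final = 91.89 - 1.104 * 2.9766 = 88.60%

88.60%


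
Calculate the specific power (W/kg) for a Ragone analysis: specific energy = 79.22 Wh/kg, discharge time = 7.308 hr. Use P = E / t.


Specific power = 79.22 Wh/kg / 7.308 hr = 10.84 W/kg

10.84 W/kg


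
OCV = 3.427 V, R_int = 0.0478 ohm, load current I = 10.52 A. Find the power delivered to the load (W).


Step 1: V_terminal = OCV - I*R = 3.427 - 10.52 * 0.0478 = 2.9241 V
Step 2: P_out = V_terminal * I = 2.9241 * 10.52 = 30.76 W

30.76 W


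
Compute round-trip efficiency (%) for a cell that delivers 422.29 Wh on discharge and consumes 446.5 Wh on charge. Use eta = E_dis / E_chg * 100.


Round-trip efficiency = 422.29/446.5 * 100% = 94.58%

94.58%


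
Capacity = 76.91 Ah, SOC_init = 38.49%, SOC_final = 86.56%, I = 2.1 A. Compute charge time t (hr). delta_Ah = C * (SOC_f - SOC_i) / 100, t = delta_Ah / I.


delta_Ah = 76.91 * (86.56 - 38.49) / 100 = 36.971 Ah
t = delta_Ah / I = 36.971 / 2.1 = 17.61 hr

17.61 hr


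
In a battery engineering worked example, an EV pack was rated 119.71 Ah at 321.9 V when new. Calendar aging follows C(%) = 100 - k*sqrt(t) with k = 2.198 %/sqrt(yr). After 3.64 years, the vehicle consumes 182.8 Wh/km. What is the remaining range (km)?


Step 1: capacity retention = 100 - 2.198 * sqrt(3.64) = 100 - 2.198 * 1.9079 = 95.806%
Step 2: C_now = 119.71 * 95.806/100 = 114.69 Ah
Step 3: E_pack = V * C_now = 321.9 * 114.69 = 36919 Wh
Step 4: range = E_pack / consumption = 36919 / 182.8 = 202.0 km

202.0 km


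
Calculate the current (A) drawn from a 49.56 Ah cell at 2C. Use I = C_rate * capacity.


At 2C: I = 2 * 49.56 Ah = 99.12 A

99.12 A


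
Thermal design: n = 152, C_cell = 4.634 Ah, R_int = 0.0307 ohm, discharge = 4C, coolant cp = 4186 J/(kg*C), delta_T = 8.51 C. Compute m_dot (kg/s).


Step 1: I = 4 * 4.634 = 18.536 A
Step 2: Q_cell = I^2 * R = 18.536^2 * 0.0307 = 10.548 W
Step 3: Q_total = 152 * 10.548 = 1603.3 W
Step 4: m_dot = Q_total / (cp * dT) = 1603.3 / (4186 * 8.51) = 0.04501 kg/s

0.04501 kg/s


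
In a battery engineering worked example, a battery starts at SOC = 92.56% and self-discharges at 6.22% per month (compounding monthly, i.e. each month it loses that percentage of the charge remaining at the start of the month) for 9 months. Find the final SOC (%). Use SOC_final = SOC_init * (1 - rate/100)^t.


Monthly retention factor = 1 - 6.22/100 = 0.9378
Over 9 months: factor^9 = 0.56104
SOC_final = 92.56 * 0.56104 = 51.93%

51.93%


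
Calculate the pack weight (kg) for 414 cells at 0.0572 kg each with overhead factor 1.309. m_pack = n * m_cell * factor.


m_pack = n * m_cell * overhead = 414 * 0.0572 * 1.309 = 31.00 kg

31.00 kg


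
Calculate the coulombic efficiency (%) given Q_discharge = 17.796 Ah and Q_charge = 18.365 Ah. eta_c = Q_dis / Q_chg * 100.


eta_c = Q_dis / Q_chg * 100 = 17.796 / 18.365 * 100 = 96.90%

96.90%


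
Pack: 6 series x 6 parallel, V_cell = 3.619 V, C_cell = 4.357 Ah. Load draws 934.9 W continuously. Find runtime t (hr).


Step 1: E_pack = Ns * V_cell * Np * C_cell = 6 * 3.619 * 6 * 4.357 = 567.65 Wh
Step 2: t = E_pack / P = 567.65 / 934.9 = 0.6072 hr

0.6072 hr
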